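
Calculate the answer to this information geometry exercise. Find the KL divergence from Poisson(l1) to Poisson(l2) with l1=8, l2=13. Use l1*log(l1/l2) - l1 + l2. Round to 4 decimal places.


KL divergence for Poisson:
KL = l1*log(l1/l2) - l1 + l2.
l1 = 8, l2 = 13.
log(8/13) = -0.485508.
l1*log(l1/l2) = 8 * -0.485508 = -3.884063.
KL = -3.884063 - 8 + 13 = 1.1159

1.1159


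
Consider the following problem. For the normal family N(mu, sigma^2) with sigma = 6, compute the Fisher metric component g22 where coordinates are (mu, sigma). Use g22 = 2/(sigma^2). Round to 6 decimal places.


For the 2-parameter normal family, the Fisher metric has:
  g11 = 1/sigma^2, g22 = 2/sigma^2.
sigma = 6, sigma^2 = 36.
g22 = 0.055556

0.055556


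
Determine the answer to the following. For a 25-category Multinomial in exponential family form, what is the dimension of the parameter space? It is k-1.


Exponential family dimension calculation:
For Multinomial with k=25 categories, dim = k-1 = 24.

24


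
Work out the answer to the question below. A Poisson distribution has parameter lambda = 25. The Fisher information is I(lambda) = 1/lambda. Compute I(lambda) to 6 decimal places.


Fisher information for Poisson: I(lambda) = 1/lambda.
lambda = 25.
I(lambda) = 1/25 = 0.040000

0.040000


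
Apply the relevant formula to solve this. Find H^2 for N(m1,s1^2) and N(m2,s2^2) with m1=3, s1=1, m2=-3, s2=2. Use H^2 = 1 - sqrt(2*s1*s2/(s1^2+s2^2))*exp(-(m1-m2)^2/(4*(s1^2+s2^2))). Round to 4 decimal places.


Squared Hellinger distance for Gaussians:
H^2 = 1 - sqrt(2*s1*s2/(s1^2+s2^2)) * exp(-(m1-m2)^2/(4*(s1^2+s2^2))).
s1^2 = 1, s2^2 = 4, s1^2+s2^2 = 5.
sqrt(2*1*2/(5)) = 0.894427.
(m1-m2)^2 = (6)^2 = 36.
exp(-36/(4*5)) = exp(-1.8) = 0.165299.
H^2 = 1 - 0.894427*0.165299 = 0.8522

0.8522


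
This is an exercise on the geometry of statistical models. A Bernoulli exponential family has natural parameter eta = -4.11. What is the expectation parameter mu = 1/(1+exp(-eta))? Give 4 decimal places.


Dual coordinate (expectation parameter) for Bernoulli:
mu = 1/(1+exp(-eta)).
eta = -4.11.
exp(-eta) = exp(4.11) = 60.946718.
mu = 1/(1+60.946718) = 0.0161

0.0161


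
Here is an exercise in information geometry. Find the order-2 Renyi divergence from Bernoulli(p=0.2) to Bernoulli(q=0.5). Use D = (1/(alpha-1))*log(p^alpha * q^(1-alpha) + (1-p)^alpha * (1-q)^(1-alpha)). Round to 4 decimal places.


Renyi divergence of order alpha between Bernoulli distributions:
D = (1/(alpha-1))*log(p^alpha * q^(1-alpha) + (1-p)^alpha * (1-q)^(1-alpha)).
alpha = 2, p = 0.2, q = 0.5.
p^alpha * q^(1-alpha) = 0.2^2 * 0.5^-1 = 0.08.
(1-p)^alpha * (1-q)^(1-alpha) = 0.8^2 * 0.5^-1 = 1.28.
sum = 0.08 + 1.28 = 1.36.
D = (1/1)*log(1.36) = 0.3075

0.3075


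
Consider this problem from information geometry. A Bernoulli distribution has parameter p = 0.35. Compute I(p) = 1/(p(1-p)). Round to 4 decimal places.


For Bernoulli(p), Fisher information is I(p) = 1/(p*(1-p)).
p = 0.35, 1-p = 0.65.
p*(1-p) = 0.2275.
I(p) = 1/0.2275 = 4.3956

4.3956


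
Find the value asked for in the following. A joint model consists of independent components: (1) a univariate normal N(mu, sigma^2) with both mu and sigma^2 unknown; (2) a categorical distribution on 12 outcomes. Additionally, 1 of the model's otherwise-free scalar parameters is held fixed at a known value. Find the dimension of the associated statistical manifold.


The dimension of a statistical manifold equals the number of free
(independent) real parameters of the model. For a product of independent
blocks the parameter counts add.
- normal (mu, sigma^2): 2.
- categorical on 12 outcomes (probabilities sum to 1): 12-1 = 11.
Total = 2 + 11 = 13.
1 parameter(s) fixed at known values: 13 - 1 = 12.
Dimension = 12

12


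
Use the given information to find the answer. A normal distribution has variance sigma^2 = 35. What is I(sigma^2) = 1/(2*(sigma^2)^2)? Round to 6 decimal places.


Fisher information for variance: I(sigma^2) = 1/(2*sigma^4).
sigma^2 = 35, so sigma^4 = 1225.
I = 1/(2*1225) = 1/2450 = 0.000408

0.000408


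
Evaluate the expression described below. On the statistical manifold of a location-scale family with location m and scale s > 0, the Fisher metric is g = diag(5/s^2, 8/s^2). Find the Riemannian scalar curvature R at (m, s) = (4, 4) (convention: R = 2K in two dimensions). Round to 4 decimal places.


The metric has the form g = (A dm^2 + B ds^2)/s^2 with A = 5, B = 8.
Substitute u = sqrt(A/B)*m: g = B*(du^2 + ds^2)/s^2, i.e. B times the
Poincare upper half-plane metric, which has constant Gaussian curvature -1.
Scaling a 2D metric by a constant c divides the Gaussian curvature by c,
so K = -1/B = -1/(8) = -0.1250 everywhere (the point (m, s) = (4, 4) is irrelevant:
the curvature is constant).
Scalar curvature in dimension 2: R = 2K = -2/(8) = -0.2500.

-0.2500


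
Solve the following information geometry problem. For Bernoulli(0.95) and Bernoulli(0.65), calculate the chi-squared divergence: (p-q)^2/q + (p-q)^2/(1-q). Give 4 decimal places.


Chi-squared divergence between Bernoulli distributions:
chi^2 = (p-q)^2/q + (p-q)^2/(1-q).
p = 0.95, q = 0.65, p-q = 0.3.
(p-q)^2 = 0.09.
term1 = 0.09/0.65 = 0.138462.
term2 = 0.09/0.35 = 0.257143.
chi^2 = 0.138462 + 0.257143 = 0.3956

0.3956


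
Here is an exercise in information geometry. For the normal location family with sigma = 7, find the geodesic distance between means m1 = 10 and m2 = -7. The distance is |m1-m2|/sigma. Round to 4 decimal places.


On the fixed-variance normal subfamily, geodesic distance = |m1-m2|/sigma.
|10 - -7| = 17.
sigma = 7.
d = 17/7 = 2.4286

2.4286


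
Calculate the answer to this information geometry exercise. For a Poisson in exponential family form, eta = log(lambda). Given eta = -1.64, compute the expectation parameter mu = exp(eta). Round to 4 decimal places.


Expectation parameter for Poisson exponential family:
mu = exp(eta).
eta = -1.64.
mu = exp(-1.64) = 0.1940

0.1940


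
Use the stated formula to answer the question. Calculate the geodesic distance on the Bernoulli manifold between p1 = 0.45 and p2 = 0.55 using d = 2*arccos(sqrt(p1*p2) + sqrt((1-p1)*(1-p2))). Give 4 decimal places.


Geodesic distance on Bernoulli manifold:
d(p1,p2) = 2*arccos(sqrt(p1*p2) + sqrt((1-p1)*(1-p2))).
sqrt(p1*p2) = sqrt(0.45*0.55) = 0.497494.
sqrt((1-p1)*(1-p2)) = sqrt(0.55*0.45) = 0.497494.
arg = 0.497494 + 0.497494 = 0.994987.
d = 2*arccos(0.994987) = 0.2003

0.2003


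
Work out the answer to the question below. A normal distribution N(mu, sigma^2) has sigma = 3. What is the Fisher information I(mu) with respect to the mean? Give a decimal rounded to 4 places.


The Fisher information for the mean of a normal distribution is I(mu) = 1/sigma^2.
sigma = 3, so sigma^2 = 9.
I(mu) = 1/9 = 0.1111

0.1111


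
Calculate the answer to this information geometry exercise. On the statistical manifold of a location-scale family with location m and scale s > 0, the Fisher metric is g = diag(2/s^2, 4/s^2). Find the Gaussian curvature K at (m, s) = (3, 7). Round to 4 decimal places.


The metric has the form g = (A dm^2 + B ds^2)/s^2 with A = 2, B = 4.
Substitute u = sqrt(A/B)*m: g = B*(du^2 + ds^2)/s^2, i.e. B times the
Poincare upper half-plane metric, which has constant Gaussian curvature -1.
Scaling a 2D metric by a constant c divides the Gaussian curvature by c,
so K = -1/B = -1/(4) = -0.2500 everywhere (the point (m, s) = (3, 7) is irrelevant:
the curvature is constant).
The requested Gaussian curvature is K = -0.2500.

-0.2500


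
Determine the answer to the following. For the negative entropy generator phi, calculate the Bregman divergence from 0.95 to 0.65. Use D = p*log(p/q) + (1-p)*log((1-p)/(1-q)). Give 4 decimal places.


Bregman divergence with negative entropy generator:
D = p*log(p/q) + (1-p)*log((1-p)/(1-q)).
p = 0.95, q = 0.65.
p*log(p/q) = 0.95*log(0.95/0.65) = 0.360515.
(1-p)*log((1-p)/(1-q)) = 0.05*log(0.05/0.35) = -0.097296.
D = 0.360515 + -0.097296 = 0.2632

0.2632


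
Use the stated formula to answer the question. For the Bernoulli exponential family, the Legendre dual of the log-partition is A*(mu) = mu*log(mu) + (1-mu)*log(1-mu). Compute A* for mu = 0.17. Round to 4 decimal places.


Legendre transform for Bernoulli:
A*(mu) = mu*log(mu) + (1-mu)*log(1-mu).
mu = 0.17, 1-mu = 0.83.
mu*log(mu) = 0.17*log(0.17) = -0.301233.
(1-mu)*log(1-mu) = 0.83*log(0.83) = -0.154654.
A* = -0.301233 + -0.154654 = -0.4559

-0.4559


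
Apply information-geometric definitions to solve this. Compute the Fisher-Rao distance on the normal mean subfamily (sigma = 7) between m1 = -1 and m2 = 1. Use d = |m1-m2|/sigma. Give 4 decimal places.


On the fixed-variance normal subfamily, geodesic distance = |m1-m2|/sigma.
|-1 - 1| = 2.
sigma = 7.
d = 2/7 = 0.2857

0.2857


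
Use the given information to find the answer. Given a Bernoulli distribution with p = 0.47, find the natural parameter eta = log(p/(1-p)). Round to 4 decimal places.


Natural parameter for Bernoulli: eta = log(p/(1-p)).
p = 0.47, 1-p = 0.53.
p/(1-p) = 0.886792.
eta = log(0.886792) = -0.1201

-0.1201


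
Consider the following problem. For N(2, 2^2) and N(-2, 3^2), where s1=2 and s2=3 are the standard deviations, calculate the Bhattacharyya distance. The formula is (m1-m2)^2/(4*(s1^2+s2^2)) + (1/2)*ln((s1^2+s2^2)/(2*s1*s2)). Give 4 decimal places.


Bhattacharyya distance between two Gaussians:
DB = (m1-m2)^2/(4*(s1^2+s2^2)) + (1/2)*ln((s1^2+s2^2)/(2*s1*s2)).
(m1-m2)^2 = (4)^2 = 16.
s1^2+s2^2 = 4 + 9 = 13.
term1 = 16/52 = 0.307692.
term2 = 0.5*ln(13/12.0) = 0.040021.
DB = 0.307692 + 0.040021 = 0.3477

0.3477


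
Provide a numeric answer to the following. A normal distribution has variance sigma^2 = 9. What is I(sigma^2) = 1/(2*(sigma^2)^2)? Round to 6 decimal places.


Fisher information for variance: I(sigma^2) = 1/(2*sigma^4).
sigma^2 = 9, so sigma^4 = 81.
I = 1/(2*81) = 1/162 = 0.006173

0.006173


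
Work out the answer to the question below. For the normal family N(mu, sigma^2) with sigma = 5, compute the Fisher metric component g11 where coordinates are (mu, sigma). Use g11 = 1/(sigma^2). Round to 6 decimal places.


For the 2-parameter normal family, the Fisher metric has:
  g11 = 1/sigma^2, g22 = 2/sigma^2.
sigma = 5, sigma^2 = 25.
g11 = 0.040000

0.040000


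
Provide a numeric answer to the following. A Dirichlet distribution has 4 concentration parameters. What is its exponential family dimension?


Exponential family dimension calculation:
Dirichlet with 4 components has 4 natural parameters.

4


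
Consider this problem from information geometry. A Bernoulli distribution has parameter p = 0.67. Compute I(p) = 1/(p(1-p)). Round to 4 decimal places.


For Bernoulli(p), Fisher information is I(p) = 1/(p*(1-p)).
p = 0.67, 1-p = 0.33.
p*(1-p) = 0.2211.
I(p) = 1/0.2211 = 4.5228

4.5228


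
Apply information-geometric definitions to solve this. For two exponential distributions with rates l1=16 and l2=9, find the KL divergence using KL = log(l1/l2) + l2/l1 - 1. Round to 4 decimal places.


KL divergence for exponential family:
KL = log(l1/l2) + l2/l1 - 1.
log(16/9) = 0.575364.
9/16 = 0.5625.
KL = 0.575364 + 0.5625 - 1 = 0.1379

0.1379


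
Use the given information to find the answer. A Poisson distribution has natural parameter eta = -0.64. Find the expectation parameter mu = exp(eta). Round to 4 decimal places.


Expectation parameter for Poisson exponential family:
mu = exp(eta).
eta = -0.64.
mu = exp(-0.64) = 0.5273

0.5273


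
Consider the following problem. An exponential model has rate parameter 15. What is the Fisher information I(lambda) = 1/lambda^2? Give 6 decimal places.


Fisher information for exponential: I(lambda) = 1/lambda^2.
lambda = 15, lambda^2 = 225.
I = 1/225 = 0.004444

0.004444


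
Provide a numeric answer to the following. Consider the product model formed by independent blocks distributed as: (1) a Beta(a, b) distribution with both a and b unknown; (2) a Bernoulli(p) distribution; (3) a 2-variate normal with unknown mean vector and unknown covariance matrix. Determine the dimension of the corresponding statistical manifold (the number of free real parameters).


The dimension of a statistical manifold equals the number of free
(independent) real parameters of the model. For a product of independent
blocks the parameter counts add.
- Beta (a, b): 2.
- Bernoulli (p): 1.
- 2-variate normal: 2 (mean) + 2*3/2 = 3 (symmetric covariance) = 5.
Total = 2 + 1 + 5 = 8.
Dimension = 8

8


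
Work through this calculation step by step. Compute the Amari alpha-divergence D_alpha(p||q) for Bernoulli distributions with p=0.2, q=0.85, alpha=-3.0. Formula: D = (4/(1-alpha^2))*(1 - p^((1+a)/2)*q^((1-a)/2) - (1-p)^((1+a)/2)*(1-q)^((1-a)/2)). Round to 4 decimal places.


Amari alpha-divergence:
D = (4/(1-alpha^2))*(1 - p^((1+a)/2)*q^((1-a)/2) - (1-p)^((1+a)/2)*(1-q)^((1-a)/2)).
alpha = -3.0, p = 0.2, q = 0.85.
e1 = (1+alpha)/2 = -1.0, e2 = (1-alpha)/2 = 2.0.
t1 = p^e1 * q^e2 = 0.2^-1.0 * 0.85^2.0 = 3.6125.
t2 = (1-p)^e1 * (1-q)^e2 = 0.8^-1.0 * 0.15^2.0 = 0.028125.
4/(1-alpha^2) = -0.5.
D = -0.5*(1 - 3.6125 - 0.028125) = 1.3203

1.3203


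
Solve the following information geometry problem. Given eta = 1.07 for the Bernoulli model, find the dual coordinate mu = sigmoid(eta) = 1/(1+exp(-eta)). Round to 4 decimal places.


Dual coordinate (expectation parameter) for Bernoulli:
mu = 1/(1+exp(-eta)).
eta = 1.07.
exp(-eta) = exp(-1.07) = 0.343009.
mu = 1/(1+0.343009) = 0.7446

0.7446


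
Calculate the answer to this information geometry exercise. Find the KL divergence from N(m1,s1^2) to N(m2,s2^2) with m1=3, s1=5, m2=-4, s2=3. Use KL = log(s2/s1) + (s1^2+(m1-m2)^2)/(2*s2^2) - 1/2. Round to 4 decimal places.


KL divergence between normal distributions:
KL = log(s2/s1) + (s1^2 + (m1-m2)^2)/(2*s2^2) - 1/2.
log(3/5) = -0.510826.
(5^2 + (3--4)^2)/(2*3^2) = (25 + 49)/18 = 4.111111.
KL = -0.510826 + 4.111111 - 0.5 = 3.1003

3.1003


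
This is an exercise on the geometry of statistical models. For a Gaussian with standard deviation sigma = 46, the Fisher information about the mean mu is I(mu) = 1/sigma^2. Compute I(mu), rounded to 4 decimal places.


The Fisher information for the mean of a normal distribution is I(mu) = 1/sigma^2.
sigma = 46, so sigma^2 = 2116.
I(mu) = 1/2116 = 0.0005

0.0005


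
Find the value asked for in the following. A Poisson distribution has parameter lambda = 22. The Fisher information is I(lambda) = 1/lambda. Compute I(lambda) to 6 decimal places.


Fisher information for Poisson: I(lambda) = 1/lambda.
lambda = 22.
I(lambda) = 1/22 = 0.045455

0.045455


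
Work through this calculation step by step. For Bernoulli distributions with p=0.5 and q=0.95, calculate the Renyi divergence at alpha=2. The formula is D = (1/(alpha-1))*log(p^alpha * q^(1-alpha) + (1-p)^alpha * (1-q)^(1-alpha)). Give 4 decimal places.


Renyi divergence of order alpha between Bernoulli distributions:
D = (1/(alpha-1))*log(p^alpha * q^(1-alpha) + (1-p)^alpha * (1-q)^(1-alpha)).
alpha = 2, p = 0.5, q = 0.95.
p^alpha * q^(1-alpha) = 0.5^2 * 0.95^-1 = 0.263158.
(1-p)^alpha * (1-q)^(1-alpha) = 0.5^2 * 0.05^-1 = 5.0.
sum = 0.263158 + 5.0 = 5.263158.
D = (1/1)*log(5.263158) = 1.6607

1.6607


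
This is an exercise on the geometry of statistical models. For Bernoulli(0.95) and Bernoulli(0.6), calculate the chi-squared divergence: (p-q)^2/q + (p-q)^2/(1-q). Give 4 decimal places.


Chi-squared divergence between Bernoulli distributions:
chi^2 = (p-q)^2/q + (p-q)^2/(1-q).
p = 0.95, q = 0.6, p-q = 0.35.
(p-q)^2 = 0.1225.
term1 = 0.1225/0.6 = 0.204167.
term2 = 0.1225/0.4 = 0.30625.
chi^2 = 0.204167 + 0.30625 = 0.5104

0.5104


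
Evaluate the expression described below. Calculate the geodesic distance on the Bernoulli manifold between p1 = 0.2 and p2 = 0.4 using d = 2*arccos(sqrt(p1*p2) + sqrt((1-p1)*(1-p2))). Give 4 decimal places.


Geodesic distance on Bernoulli manifold:
d(p1,p2) = 2*arccos(sqrt(p1*p2) + sqrt((1-p1)*(1-p2))).
sqrt(p1*p2) = sqrt(0.2*0.4) = 0.282843.
sqrt((1-p1)*(1-p2)) = sqrt(0.8*0.6) = 0.69282.
arg = 0.282843 + 0.69282 = 0.975663.
d = 2*arccos(0.975663) = 0.4421

0.4421


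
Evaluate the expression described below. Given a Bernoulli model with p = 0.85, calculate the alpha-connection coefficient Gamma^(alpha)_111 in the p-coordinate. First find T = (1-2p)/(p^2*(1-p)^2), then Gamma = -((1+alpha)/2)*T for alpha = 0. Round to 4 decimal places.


Skewness (Amari-Chentsov) tensor: T = (1-2p)/(p^2*(1-p)^2).
p = 0.85, 1-2p = -0.7, p^2 = 0.7225, (1-p)^2 = 0.0225.
T = -0.7/(0.7225 * 0.0225) = -43.060361.
In the p-coordinate, Gamma^(alpha) = Gamma^(0) - (alpha/2)*T with Gamma^(0) = (1/2)*g'(p) = -T/2,
so Gamma^(alpha) = -((1+alpha)/2)*T.
alpha = 0, -(1+alpha)/2 = -0.5.
Gamma = -0.5 * -43.060361 = 21.5302

21.5302


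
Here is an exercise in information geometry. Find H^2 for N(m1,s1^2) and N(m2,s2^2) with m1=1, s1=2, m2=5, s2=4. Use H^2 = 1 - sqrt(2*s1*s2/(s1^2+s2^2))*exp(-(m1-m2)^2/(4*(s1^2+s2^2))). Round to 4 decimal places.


Squared Hellinger distance for Gaussians:
H^2 = 1 - sqrt(2*s1*s2/(s1^2+s2^2)) * exp(-(m1-m2)^2/(4*(s1^2+s2^2))).
s1^2 = 4, s2^2 = 16, s1^2+s2^2 = 20.
sqrt(2*2*4/(20)) = 0.894427.
(m1-m2)^2 = (-4)^2 = 16.
exp(-16/(4*20)) = exp(-0.2) = 0.818731.
H^2 = 1 - 0.894427*0.818731 = 0.2677

0.2677


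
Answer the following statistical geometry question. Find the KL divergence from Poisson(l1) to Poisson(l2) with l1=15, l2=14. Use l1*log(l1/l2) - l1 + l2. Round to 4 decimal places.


KL divergence for Poisson:
KL = l1*log(l1/l2) - l1 + l2.
l1 = 15, l2 = 14.
log(15/14) = 0.068993.
l1*log(l1/l2) = 15 * 0.068993 = 1.034893.
KL = 1.034893 - 15 + 14 = 0.0349

0.0349


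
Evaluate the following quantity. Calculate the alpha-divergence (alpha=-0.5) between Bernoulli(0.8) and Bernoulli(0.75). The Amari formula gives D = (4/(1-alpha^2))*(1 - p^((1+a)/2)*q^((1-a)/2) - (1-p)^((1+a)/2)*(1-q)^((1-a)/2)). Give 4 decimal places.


Amari alpha-divergence:
D = (4/(1-alpha^2))*(1 - p^((1+a)/2)*q^((1-a)/2) - (1-p)^((1+a)/2)*(1-q)^((1-a)/2)).
alpha = -0.5, p = 0.8, q = 0.75.
e1 = (1+alpha)/2 = 0.25, e2 = (1-alpha)/2 = 0.75.
t1 = p^e1 * q^e2 = 0.8^0.25 * 0.75^0.75 = 0.762199.
t2 = (1-p)^e1 * (1-q)^e2 = 0.2^0.25 * 0.25^0.75 = 0.236435.
4/(1-alpha^2) = 5.333333.
D = 5.333333*(1 - 0.762199 - 0.236435) = 0.0073

0.0073


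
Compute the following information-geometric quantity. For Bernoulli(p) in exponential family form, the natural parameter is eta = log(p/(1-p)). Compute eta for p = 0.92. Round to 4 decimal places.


Natural parameter for Bernoulli: eta = log(p/(1-p)).
p = 0.92, 1-p = 0.08.
p/(1-p) = 11.5.
eta = log(11.5) = 2.4423

2.4423


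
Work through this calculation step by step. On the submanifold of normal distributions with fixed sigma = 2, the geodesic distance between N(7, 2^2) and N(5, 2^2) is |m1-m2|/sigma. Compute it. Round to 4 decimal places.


On the fixed-variance normal subfamily, geodesic distance = |m1-m2|/sigma.
|7 - 5| = 2.
sigma = 2.
d = 2/2 = 1.0000

1.0000


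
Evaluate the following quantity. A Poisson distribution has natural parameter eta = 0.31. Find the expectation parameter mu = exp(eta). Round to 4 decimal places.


Expectation parameter for Poisson exponential family:
mu = exp(eta).
eta = 0.31.
mu = exp(0.31) = 1.3634

1.3634


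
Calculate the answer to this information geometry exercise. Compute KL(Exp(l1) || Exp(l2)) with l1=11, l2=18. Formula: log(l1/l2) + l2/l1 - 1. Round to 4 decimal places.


KL divergence for exponential family:
KL = log(l1/l2) + l2/l1 - 1.
log(11/18) = -0.492476.
18/11 = 1.636364.
KL = -0.492476 + 1.636364 - 1 = 0.1439

0.1439


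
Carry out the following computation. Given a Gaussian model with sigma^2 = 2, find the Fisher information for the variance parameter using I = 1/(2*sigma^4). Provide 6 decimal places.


Fisher information for variance: I(sigma^2) = 1/(2*sigma^4).
sigma^2 = 2, so sigma^4 = 4.
I = 1/(2*4) = 1/8 = 0.125000

0.125000


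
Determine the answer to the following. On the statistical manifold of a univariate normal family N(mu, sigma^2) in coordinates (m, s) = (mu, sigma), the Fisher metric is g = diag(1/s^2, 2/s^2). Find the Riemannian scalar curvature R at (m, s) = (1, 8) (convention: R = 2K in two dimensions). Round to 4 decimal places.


The metric has the form g = (A dm^2 + B ds^2)/s^2 with A = 1, B = 2.
Substitute u = sqrt(A/B)*m: g = B*(du^2 + ds^2)/s^2, i.e. B times the
Poincare upper half-plane metric, which has constant Gaussian curvature -1.
Scaling a 2D metric by a constant c divides the Gaussian curvature by c,
so K = -1/B = -1/(2) = -0.5000 everywhere (the point (m, s) = (1, 8) is irrelevant:
the curvature is constant).
Scalar curvature in dimension 2: R = 2K = -2/(2) = -1.0000.

-1.0000


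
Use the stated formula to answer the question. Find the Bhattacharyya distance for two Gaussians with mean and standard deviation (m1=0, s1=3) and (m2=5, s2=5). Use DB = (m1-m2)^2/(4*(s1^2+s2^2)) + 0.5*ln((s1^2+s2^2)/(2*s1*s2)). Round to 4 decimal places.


Bhattacharyya distance between two Gaussians:
DB = (m1-m2)^2/(4*(s1^2+s2^2)) + (1/2)*ln((s1^2+s2^2)/(2*s1*s2)).
(m1-m2)^2 = (-5)^2 = 25.
s1^2+s2^2 = 9 + 25 = 34.
term1 = 25/136 = 0.183824.
term2 = 0.5*ln(34/30.0) = 0.062582.
DB = 0.183824 + 0.062582 = 0.2464

0.2464


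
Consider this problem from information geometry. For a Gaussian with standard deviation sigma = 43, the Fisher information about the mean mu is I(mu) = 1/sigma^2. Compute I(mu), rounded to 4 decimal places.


The Fisher information for the mean of a normal distribution is I(mu) = 1/sigma^2.
sigma = 43, so sigma^2 = 1849.
I(mu) = 1/1849 = 0.0005

0.0005


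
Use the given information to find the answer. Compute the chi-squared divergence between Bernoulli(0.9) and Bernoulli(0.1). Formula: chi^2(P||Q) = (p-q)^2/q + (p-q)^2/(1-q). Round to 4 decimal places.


Chi-squared divergence between Bernoulli distributions:
chi^2 = (p-q)^2/q + (p-q)^2/(1-q).
p = 0.9, q = 0.1, p-q = 0.8.
(p-q)^2 = 0.64.
term1 = 0.64/0.1 = 6.4.
term2 = 0.64/0.9 = 0.711111.
chi^2 = 6.4 + 0.711111 = 7.1111

7.1111


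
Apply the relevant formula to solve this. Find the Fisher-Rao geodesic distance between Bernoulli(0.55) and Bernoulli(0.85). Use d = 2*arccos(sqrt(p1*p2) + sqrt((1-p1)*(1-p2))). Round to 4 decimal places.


Geodesic distance on Bernoulli manifold:
d(p1,p2) = 2*arccos(sqrt(p1*p2) + sqrt((1-p1)*(1-p2))).
sqrt(p1*p2) = sqrt(0.55*0.85) = 0.68374.
sqrt((1-p1)*(1-p2)) = sqrt(0.45*0.15) = 0.259808.
arg = 0.68374 + 0.259808 = 0.943547.
d = 2*arccos(0.943547) = 0.6752

0.6752


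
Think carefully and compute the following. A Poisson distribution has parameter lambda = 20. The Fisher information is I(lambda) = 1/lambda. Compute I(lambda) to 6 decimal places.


Fisher information for Poisson: I(lambda) = 1/lambda.
lambda = 20.
I(lambda) = 1/20 = 0.050000

0.050000


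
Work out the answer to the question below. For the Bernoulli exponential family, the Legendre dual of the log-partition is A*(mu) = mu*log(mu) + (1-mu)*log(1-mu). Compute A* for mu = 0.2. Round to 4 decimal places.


Legendre transform for Bernoulli:
A*(mu) = mu*log(mu) + (1-mu)*log(1-mu).
mu = 0.2, 1-mu = 0.8.
mu*log(mu) = 0.2*log(0.2) = -0.321888.
(1-mu)*log(1-mu) = 0.8*log(0.8) = -0.178515.
A* = -0.321888 + -0.178515 = -0.5004

-0.5004


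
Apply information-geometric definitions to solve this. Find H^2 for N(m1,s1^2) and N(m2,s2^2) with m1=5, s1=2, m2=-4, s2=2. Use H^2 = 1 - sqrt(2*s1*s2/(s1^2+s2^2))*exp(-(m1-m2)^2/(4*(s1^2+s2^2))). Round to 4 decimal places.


Squared Hellinger distance for Gaussians:
H^2 = 1 - sqrt(2*s1*s2/(s1^2+s2^2)) * exp(-(m1-m2)^2/(4*(s1^2+s2^2))).
s1^2 = 4, s2^2 = 4, s1^2+s2^2 = 8.
sqrt(2*2*2/(8)) = 1.0.
(m1-m2)^2 = (9)^2 = 81.
exp(-81/(4*8)) = exp(-2.53125) = 0.07956.
H^2 = 1 - 1.0*0.07956 = 0.9204

0.9204


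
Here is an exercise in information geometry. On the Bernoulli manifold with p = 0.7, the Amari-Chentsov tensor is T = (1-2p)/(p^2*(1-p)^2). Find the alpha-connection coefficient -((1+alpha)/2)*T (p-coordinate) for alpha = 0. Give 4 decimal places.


Skewness (Amari-Chentsov) tensor: T = (1-2p)/(p^2*(1-p)^2).
p = 0.7, 1-2p = -0.4, p^2 = 0.49, (1-p)^2 = 0.09.
T = -0.4/(0.49 * 0.09) = -9.070295.
In the p-coordinate, Gamma^(alpha) = Gamma^(0) - (alpha/2)*T with Gamma^(0) = (1/2)*g'(p) = -T/2,
so Gamma^(alpha) = -((1+alpha)/2)*T.
alpha = 0, -(1+alpha)/2 = -0.5.
Gamma = -0.5 * -9.070295 = 4.5351

4.5351


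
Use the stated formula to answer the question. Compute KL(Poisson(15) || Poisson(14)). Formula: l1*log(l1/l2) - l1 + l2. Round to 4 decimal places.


KL divergence for Poisson:
KL = l1*log(l1/l2) - l1 + l2.
l1 = 15, l2 = 14.
log(15/14) = 0.068993.
l1*log(l1/l2) = 15 * 0.068993 = 1.034893.
KL = 1.034893 - 15 + 14 = 0.0349

0.0349


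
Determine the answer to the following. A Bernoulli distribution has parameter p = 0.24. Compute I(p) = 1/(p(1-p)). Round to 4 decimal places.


For Bernoulli(p), Fisher information is I(p) = 1/(p*(1-p)).
p = 0.24, 1-p = 0.76.
p*(1-p) = 0.1824.
I(p) = 1/0.1824 = 5.4825

5.4825


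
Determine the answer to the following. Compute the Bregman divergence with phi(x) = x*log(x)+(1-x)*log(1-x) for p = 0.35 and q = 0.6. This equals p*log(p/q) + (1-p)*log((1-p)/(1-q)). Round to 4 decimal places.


Bregman divergence with negative entropy generator:
D = p*log(p/q) + (1-p)*log((1-p)/(1-q)).
p = 0.35, q = 0.6.
p*log(p/q) = 0.35*log(0.35/0.6) = -0.188649.
(1-p)*log((1-p)/(1-q)) = 0.65*log(0.65/0.4) = 0.31558.
D = -0.188649 + 0.31558 = 0.1269

0.1269


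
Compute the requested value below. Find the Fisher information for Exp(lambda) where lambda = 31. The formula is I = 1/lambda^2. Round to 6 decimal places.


Fisher information for exponential: I(lambda) = 1/lambda^2.
lambda = 31, lambda^2 = 961.
I = 1/961 = 0.001041

0.001041


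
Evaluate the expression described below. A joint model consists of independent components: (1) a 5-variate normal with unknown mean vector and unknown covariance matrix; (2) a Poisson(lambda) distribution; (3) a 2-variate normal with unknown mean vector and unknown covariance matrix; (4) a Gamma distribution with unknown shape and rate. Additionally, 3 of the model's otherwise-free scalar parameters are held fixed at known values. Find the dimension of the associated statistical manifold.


The dimension of a statistical manifold equals the number of free
(independent) real parameters of the model. For a product of independent
blocks the parameter counts add.
- 5-variate normal: 5 (mean) + 5*6/2 = 15 (symmetric covariance) = 20.
- Poisson (lambda): 1.
- 2-variate normal: 2 (mean) + 2*3/2 = 3 (symmetric covariance) = 5.
- Gamma (shape, rate): 2.
Total = 20 + 1 + 5 + 2 = 28.
3 parameter(s) fixed at known values: 28 - 3 = 25.
Dimension = 25

25


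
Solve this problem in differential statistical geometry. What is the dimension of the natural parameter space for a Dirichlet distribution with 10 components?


Exponential family dimension calculation:
Dirichlet with 10 components has 10 natural parameters.

10


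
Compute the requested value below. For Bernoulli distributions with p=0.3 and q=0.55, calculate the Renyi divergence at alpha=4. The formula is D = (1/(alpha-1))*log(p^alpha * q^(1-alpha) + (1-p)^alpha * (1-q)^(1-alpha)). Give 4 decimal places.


Renyi divergence of order alpha between Bernoulli distributions:
D = (1/(alpha-1))*log(p^alpha * q^(1-alpha) + (1-p)^alpha * (1-q)^(1-alpha)).
alpha = 4, p = 0.3, q = 0.55.
p^alpha * q^(1-alpha) = 0.3^4 * 0.55^-3 = 0.048685.
(1-p)^alpha * (1-q)^(1-alpha) = 0.7^4 * 0.45^-3 = 2.634842.
sum = 0.048685 + 2.634842 = 2.683527.
D = (1/3)*log(2.683527) = 0.3290

0.3290


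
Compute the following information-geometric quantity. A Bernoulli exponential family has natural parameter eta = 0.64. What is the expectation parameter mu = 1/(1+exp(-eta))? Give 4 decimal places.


Dual coordinate (expectation parameter) for Bernoulli:
mu = 1/(1+exp(-eta)).
eta = 0.64.
exp(-eta) = exp(-0.64) = 0.527292.
mu = 1/(1+0.527292) = 0.6548

0.6548


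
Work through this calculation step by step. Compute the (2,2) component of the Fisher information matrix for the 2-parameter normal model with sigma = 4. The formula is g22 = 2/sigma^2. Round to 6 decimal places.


For the 2-parameter normal family, the Fisher metric has:
  g11 = 1/sigma^2, g22 = 2/sigma^2.
sigma = 4, sigma^2 = 16.
g22 = 0.125000

0.125000


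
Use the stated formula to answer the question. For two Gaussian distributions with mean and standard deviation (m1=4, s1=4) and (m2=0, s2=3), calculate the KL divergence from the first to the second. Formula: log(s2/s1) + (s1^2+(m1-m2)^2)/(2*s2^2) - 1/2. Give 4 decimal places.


KL divergence between normal distributions:
KL = log(s2/s1) + (s1^2 + (m1-m2)^2)/(2*s2^2) - 1/2.
log(3/4) = -0.287682.
(4^2 + (4-0)^2)/(2*3^2) = (16 + 16)/18 = 1.777778.
KL = -0.287682 + 1.777778 - 0.5 = 0.9901

0.9901


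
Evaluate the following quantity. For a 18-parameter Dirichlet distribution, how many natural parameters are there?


Exponential family dimension calculation:
Dirichlet with 18 components has 18 natural parameters.

18


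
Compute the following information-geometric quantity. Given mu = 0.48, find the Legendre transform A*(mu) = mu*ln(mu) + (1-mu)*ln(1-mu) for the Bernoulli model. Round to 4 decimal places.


Legendre transform for Bernoulli:
A*(mu) = mu*log(mu) + (1-mu)*log(1-mu).
mu = 0.48, 1-mu = 0.52.
mu*log(mu) = 0.48*log(0.48) = -0.352305.
(1-mu)*log(1-mu) = 0.52*log(0.52) = -0.340042.
A* = -0.352305 + -0.340042 = -0.6923

-0.6923


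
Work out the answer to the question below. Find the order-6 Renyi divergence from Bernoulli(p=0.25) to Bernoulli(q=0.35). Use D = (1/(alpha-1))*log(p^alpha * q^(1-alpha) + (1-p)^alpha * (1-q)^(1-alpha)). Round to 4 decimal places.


Renyi divergence of order alpha between Bernoulli distributions:
D = (1/(alpha-1))*log(p^alpha * q^(1-alpha) + (1-p)^alpha * (1-q)^(1-alpha)).
alpha = 6, p = 0.25, q = 0.35.
p^alpha * q^(1-alpha) = 0.25^6 * 0.35^-5 = 0.046484.
(1-p)^alpha * (1-q)^(1-alpha) = 0.75^6 * 0.65^-5 = 1.533913.
sum = 0.046484 + 1.533913 = 1.580397.
D = (1/5)*log(1.580397) = 0.0915

0.0915


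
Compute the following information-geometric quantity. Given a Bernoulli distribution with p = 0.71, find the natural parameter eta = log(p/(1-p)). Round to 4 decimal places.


Natural parameter for Bernoulli: eta = log(p/(1-p)).
p = 0.71, 1-p = 0.29.
p/(1-p) = 2.448276.
eta = log(2.448276) = 0.8954

0.8954


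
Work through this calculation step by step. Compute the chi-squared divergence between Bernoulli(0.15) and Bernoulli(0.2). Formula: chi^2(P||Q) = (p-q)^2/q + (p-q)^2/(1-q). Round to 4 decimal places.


Chi-squared divergence between Bernoulli distributions:
chi^2 = (p-q)^2/q + (p-q)^2/(1-q).
p = 0.15, q = 0.2, p-q = -0.05.
(p-q)^2 = 0.0025.
term1 = 0.0025/0.2 = 0.0125.
term2 = 0.0025/0.8 = 0.003125.
chi^2 = 0.0125 + 0.003125 = 0.0156

0.0156


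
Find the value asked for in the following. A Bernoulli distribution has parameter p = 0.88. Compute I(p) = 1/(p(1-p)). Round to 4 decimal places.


For Bernoulli(p), Fisher information is I(p) = 1/(p*(1-p)).
p = 0.88, 1-p = 0.12.
p*(1-p) = 0.1056.
I(p) = 1/0.1056 = 9.4697

9.4697


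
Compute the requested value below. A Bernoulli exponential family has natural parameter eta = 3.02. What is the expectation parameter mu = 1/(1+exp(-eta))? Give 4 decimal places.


Dual coordinate (expectation parameter) for Bernoulli:
mu = 1/(1+exp(-eta)).
eta = 3.02.
exp(-eta) = exp(-3.02) = 0.048801.
mu = 1/(1+0.048801) = 0.9535

0.9535


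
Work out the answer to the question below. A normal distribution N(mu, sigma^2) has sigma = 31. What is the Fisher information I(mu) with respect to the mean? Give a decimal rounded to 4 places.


The Fisher information for the mean of a normal distribution is I(mu) = 1/sigma^2.
sigma = 31, so sigma^2 = 961.
I(mu) = 1/961 = 0.0010

0.0010


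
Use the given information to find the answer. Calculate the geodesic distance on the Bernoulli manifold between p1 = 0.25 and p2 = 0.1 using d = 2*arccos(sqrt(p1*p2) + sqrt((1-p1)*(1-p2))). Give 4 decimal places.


Geodesic distance on Bernoulli manifold:
d(p1,p2) = 2*arccos(sqrt(p1*p2) + sqrt((1-p1)*(1-p2))).
sqrt(p1*p2) = sqrt(0.25*0.1) = 0.158114.
sqrt((1-p1)*(1-p2)) = sqrt(0.75*0.9) = 0.821584.
arg = 0.158114 + 0.821584 = 0.979698.
d = 2*arccos(0.979698) = 0.4037

0.4037


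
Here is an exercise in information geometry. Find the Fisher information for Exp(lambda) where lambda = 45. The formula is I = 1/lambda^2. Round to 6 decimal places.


Fisher information for exponential: I(lambda) = 1/lambda^2.
lambda = 45, lambda^2 = 2025.
I = 1/2025 = 0.000494

0.000494


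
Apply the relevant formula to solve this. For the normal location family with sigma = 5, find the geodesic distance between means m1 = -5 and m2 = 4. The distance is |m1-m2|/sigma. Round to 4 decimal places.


On the fixed-variance normal subfamily, geodesic distance = |m1-m2|/sigma.
|-5 - 4| = 9.
sigma = 5.
d = 9/5 = 1.8000

1.8000


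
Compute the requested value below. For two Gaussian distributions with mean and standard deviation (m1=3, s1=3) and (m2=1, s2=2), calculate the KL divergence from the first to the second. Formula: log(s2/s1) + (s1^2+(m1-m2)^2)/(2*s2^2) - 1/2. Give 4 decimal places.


KL divergence between normal distributions:
KL = log(s2/s1) + (s1^2 + (m1-m2)^2)/(2*s2^2) - 1/2.
log(2/3) = -0.405465.
(3^2 + (3-1)^2)/(2*2^2) = (9 + 4)/8 = 1.625.
KL = -0.405465 + 1.625 - 0.5 = 0.7195

0.7195


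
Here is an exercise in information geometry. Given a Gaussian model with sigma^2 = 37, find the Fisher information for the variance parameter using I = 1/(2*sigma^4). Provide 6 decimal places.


Fisher information for variance: I(sigma^2) = 1/(2*sigma^4).
sigma^2 = 37, so sigma^4 = 1369.
I = 1/(2*1369) = 1/2738 = 0.000365

0.000365


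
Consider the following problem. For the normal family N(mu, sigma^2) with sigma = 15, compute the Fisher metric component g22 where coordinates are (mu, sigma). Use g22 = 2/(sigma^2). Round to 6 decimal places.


For the 2-parameter normal family, the Fisher metric has:
  g11 = 1/sigma^2, g22 = 2/sigma^2.
sigma = 15, sigma^2 = 225.
g22 = 0.008889

0.008889


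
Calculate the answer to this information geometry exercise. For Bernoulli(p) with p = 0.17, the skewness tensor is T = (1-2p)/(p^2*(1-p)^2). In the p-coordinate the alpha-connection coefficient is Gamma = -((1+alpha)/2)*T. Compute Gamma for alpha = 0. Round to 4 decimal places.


Skewness (Amari-Chentsov) tensor: T = (1-2p)/(p^2*(1-p)^2).
p = 0.17, 1-2p = 0.66, p^2 = 0.0289, (1-p)^2 = 0.6889.
T = 0.66/(0.0289 * 0.6889) = 33.150487.
In the p-coordinate, Gamma^(alpha) = Gamma^(0) - (alpha/2)*T with Gamma^(0) = (1/2)*g'(p) = -T/2,
so Gamma^(alpha) = -((1+alpha)/2)*T.
alpha = 0, -(1+alpha)/2 = -0.5.
Gamma = -0.5 * 33.150487 = -16.5752

-16.5752


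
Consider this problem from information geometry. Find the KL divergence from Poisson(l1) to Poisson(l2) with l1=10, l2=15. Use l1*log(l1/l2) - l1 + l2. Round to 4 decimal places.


KL divergence for Poisson:
KL = l1*log(l1/l2) - l1 + l2.
l1 = 10, l2 = 15.
log(10/15) = -0.405465.
l1*log(l1/l2) = 10 * -0.405465 = -4.054651.
KL = -4.054651 - 10 + 15 = 0.9453

0.9453


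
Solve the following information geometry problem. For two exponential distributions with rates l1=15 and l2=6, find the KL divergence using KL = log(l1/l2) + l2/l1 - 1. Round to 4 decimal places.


KL divergence for exponential family:
KL = log(l1/l2) + l2/l1 - 1.
log(15/6) = 0.916291.
6/15 = 0.4.
KL = 0.916291 + 0.4 - 1 = 0.3163

0.3163


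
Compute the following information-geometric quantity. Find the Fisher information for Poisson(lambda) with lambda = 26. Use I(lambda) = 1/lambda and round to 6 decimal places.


Fisher information for Poisson: I(lambda) = 1/lambda.
lambda = 26.
I(lambda) = 1/26 = 0.038462

0.038462


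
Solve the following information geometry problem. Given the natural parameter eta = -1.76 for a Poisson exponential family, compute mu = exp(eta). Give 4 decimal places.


Expectation parameter for Poisson exponential family:
mu = exp(eta).
eta = -1.76.
mu = exp(-1.76) = 0.1720

0.1720


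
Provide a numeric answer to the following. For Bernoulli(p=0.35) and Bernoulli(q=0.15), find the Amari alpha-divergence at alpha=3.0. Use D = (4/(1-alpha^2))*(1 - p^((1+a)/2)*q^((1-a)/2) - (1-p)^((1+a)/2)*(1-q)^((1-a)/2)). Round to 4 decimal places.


Amari alpha-divergence:
D = (4/(1-alpha^2))*(1 - p^((1+a)/2)*q^((1-a)/2) - (1-p)^((1+a)/2)*(1-q)^((1-a)/2)).
alpha = 3.0, p = 0.35, q = 0.15.
e1 = (1+alpha)/2 = 2.0, e2 = (1-alpha)/2 = -1.0.
t1 = p^e1 * q^e2 = 0.35^2.0 * 0.15^-1.0 = 0.816667.
t2 = (1-p)^e1 * (1-q)^e2 = 0.65^2.0 * 0.85^-1.0 = 0.497059.
4/(1-alpha^2) = -0.5.
D = -0.5*(1 - 0.816667 - 0.497059) = 0.1569

0.1569


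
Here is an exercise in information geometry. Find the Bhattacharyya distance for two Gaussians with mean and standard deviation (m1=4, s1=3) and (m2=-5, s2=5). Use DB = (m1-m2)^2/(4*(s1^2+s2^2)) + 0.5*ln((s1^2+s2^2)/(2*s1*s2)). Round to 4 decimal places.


Bhattacharyya distance between two Gaussians:
DB = (m1-m2)^2/(4*(s1^2+s2^2)) + (1/2)*ln((s1^2+s2^2)/(2*s1*s2)).
(m1-m2)^2 = (9)^2 = 81.
s1^2+s2^2 = 9 + 25 = 34.
term1 = 81/136 = 0.595588.
term2 = 0.5*ln(34/30.0) = 0.062582.
DB = 0.595588 + 0.062582 = 0.6582

0.6582


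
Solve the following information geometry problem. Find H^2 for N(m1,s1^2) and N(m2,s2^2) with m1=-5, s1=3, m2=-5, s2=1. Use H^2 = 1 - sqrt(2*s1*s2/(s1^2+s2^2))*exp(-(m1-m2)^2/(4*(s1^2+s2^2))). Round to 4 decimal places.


Squared Hellinger distance for Gaussians:
H^2 = 1 - sqrt(2*s1*s2/(s1^2+s2^2)) * exp(-(m1-m2)^2/(4*(s1^2+s2^2))).
s1^2 = 9, s2^2 = 1, s1^2+s2^2 = 10.
sqrt(2*3*1/(10)) = 0.774597.
(m1-m2)^2 = (0)^2 = 0.
exp(-0/(4*10)) = exp(0.0) = 1.0.
H^2 = 1 - 0.774597*1.0 = 0.2254

0.2254


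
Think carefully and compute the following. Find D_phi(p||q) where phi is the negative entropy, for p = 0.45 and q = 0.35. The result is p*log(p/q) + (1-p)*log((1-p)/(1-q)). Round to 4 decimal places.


Bregman divergence with negative entropy generator:
D = p*log(p/q) + (1-p)*log((1-p)/(1-q)).
p = 0.45, q = 0.35.
p*log(p/q) = 0.45*log(0.45/0.35) = 0.113091.
(1-p)*log((1-p)/(1-q)) = 0.55*log(0.55/0.65) = -0.09188.
D = 0.113091 + -0.09188 = 0.0212

0.0212


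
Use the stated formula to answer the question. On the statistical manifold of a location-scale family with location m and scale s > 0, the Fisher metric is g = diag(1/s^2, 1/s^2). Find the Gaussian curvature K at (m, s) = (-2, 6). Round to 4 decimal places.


The metric has the form g = (A dm^2 + B ds^2)/s^2 with A = 1, B = 1.
Substitute u = sqrt(A/B)*m: g = B*(du^2 + ds^2)/s^2, i.e. B times the
Poincare upper half-plane metric, which has constant Gaussian curvature -1.
Scaling a 2D metric by a constant c divides the Gaussian curvature by c,
so K = -1/B = -1/(1) = -1.0000 everywhere (the point (m, s) = (-2, 6) is irrelevant:
the curvature is constant).
The requested Gaussian curvature is K = -1.0000.

-1.0000


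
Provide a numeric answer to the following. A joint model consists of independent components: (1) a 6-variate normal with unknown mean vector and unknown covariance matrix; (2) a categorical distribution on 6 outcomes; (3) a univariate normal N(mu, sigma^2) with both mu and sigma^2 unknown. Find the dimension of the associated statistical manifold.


The dimension of a statistical manifold equals the number of free
(independent) real parameters of the model. For a product of independent
blocks the parameter counts add.
- 6-variate normal: 6 (mean) + 6*7/2 = 21 (symmetric covariance) = 27.
- categorical on 6 outcomes (probabilities sum to 1): 6-1 = 5.
- normal (mu, sigma^2): 2.
Total = 27 + 5 + 2 = 34.
Dimension = 34

34


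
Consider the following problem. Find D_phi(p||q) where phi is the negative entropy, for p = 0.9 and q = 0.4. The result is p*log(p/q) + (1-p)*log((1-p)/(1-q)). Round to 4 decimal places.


Bregman divergence with negative entropy generator:
D = p*log(p/q) + (1-p)*log((1-p)/(1-q)).
p = 0.9, q = 0.4.
p*log(p/q) = 0.9*log(0.9/0.4) = 0.729837.
(1-p)*log((1-p)/(1-q)) = 0.1*log(0.1/0.6) = -0.179176.
D = 0.729837 + -0.179176 = 0.5507

0.5507
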